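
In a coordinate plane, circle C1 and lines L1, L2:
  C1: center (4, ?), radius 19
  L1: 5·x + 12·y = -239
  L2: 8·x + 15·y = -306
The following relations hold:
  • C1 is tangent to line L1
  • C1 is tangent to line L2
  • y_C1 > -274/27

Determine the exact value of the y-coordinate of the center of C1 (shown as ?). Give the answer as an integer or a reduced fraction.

1. [C1‖L1]  y_C1² + (259/6)y_C1 + 253/6 = 0  ⇒  y_C1 = -253/6 or -1
2. [C1‖L2]  y_C1² + (676/15)y_C1 + 661/15 = 0  ⇒  y_C1 = -661/15 or -1

-1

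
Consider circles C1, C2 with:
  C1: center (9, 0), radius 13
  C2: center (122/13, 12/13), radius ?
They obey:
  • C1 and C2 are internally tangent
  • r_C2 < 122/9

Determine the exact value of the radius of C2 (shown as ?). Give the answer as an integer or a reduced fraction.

12

1. [int C1,C2]  r_C2² − 26r_C2 + 168 = 0  ⇒  r_C2 = 12 or 14
2. given r_C2 < 122/9: keep 12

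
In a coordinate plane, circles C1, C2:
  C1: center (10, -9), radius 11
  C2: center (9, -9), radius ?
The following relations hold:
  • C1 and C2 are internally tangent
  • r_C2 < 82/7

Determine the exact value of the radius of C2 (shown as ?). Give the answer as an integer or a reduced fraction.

10

1. [int C1,C2]  r_C2² − 22r_C2 + 120 = 0  ⇒  r_C2 = 10 or 12
2. given r_C2 < 82/7: keep 10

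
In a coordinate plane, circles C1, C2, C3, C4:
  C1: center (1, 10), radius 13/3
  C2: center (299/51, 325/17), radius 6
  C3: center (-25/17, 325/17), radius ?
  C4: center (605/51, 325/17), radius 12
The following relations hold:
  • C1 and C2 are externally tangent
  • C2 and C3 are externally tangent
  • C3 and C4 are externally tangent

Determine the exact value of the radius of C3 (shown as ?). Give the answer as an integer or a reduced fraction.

4/3

1. [ext C2·C3]  r_C3² + 12r_C3 − 160/9 = 0  ⇒  r_C3 = 4/3 (r>0 drops 1)
2. [ext C3·C4]  r_C3² + 24r_C3 − 304/9 = 0  ⇒  r_C3 = 4/3 (r>0 drops 1)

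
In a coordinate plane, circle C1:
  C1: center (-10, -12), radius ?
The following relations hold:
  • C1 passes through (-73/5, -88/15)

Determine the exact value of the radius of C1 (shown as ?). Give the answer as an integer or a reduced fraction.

23/3

1. [C1∋P]  r_C1² − 529/9 = 0  ⇒  r_C1 = 23/3 (r>0 drops 1)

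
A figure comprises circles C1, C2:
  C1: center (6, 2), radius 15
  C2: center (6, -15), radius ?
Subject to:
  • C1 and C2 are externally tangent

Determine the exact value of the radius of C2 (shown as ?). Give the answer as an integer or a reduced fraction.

1. [ext C1·C2]  r_C2² + 30r_C2 − 64 = 0  ⇒  r_C2 = 2 (r>0 drops 1)

2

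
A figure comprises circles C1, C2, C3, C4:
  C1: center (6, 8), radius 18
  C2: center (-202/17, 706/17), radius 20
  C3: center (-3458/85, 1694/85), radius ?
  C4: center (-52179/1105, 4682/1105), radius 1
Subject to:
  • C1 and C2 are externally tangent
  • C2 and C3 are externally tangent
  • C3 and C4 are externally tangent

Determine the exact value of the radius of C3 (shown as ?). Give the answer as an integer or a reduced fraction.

16

1. [ext C2·C3]  r_C3² + 40r_C3 − 896 = 0  ⇒  r_C3 = 16 (r>0 drops 1)
2. [ext C3·C4]  r_C3² + 2r_C3 − 288 = 0  ⇒  r_C3 = 16 (r>0 drops 1)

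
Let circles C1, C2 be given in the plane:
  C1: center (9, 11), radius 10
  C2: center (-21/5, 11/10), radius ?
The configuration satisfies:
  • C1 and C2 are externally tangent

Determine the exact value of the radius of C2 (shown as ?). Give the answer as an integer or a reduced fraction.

1. [ext C1·C2]  r_C2² + 20r_C2 − 689/4 = 0  ⇒  r_C2 = 13/2 (r>0 drops 1)

13/2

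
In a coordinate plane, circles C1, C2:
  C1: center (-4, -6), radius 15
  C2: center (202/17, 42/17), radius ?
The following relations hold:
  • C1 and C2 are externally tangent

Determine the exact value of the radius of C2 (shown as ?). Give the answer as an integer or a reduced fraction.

3

1. [ext C1·C2]  r_C2² + 30r_C2 − 99 = 0  ⇒  r_C2 = 3 (r>0 drops 1)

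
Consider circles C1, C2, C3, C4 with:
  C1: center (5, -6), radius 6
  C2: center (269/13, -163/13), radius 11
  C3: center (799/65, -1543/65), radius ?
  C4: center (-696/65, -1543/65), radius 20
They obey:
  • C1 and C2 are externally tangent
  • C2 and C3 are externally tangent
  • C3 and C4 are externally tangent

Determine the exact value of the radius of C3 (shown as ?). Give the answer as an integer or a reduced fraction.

3

1. [ext C2·C3]  r_C3² + 22r_C3 − 75 = 0  ⇒  r_C3 = 3 (r>0 drops 1)
2. [ext C3·C4]  r_C3² + 40r_C3 − 129 = 0  ⇒  r_C3 = 3 (r>0 drops 1)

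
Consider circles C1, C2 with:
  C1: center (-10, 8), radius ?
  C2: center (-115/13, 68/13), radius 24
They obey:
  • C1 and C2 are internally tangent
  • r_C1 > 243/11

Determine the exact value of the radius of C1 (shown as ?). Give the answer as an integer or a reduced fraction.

1. [int C1,C2]  r_C1² − 48r_C1 + 567 = 0  ⇒  r_C1 = 21 or 27
2. given r_C1 > 243/11: keep 27

27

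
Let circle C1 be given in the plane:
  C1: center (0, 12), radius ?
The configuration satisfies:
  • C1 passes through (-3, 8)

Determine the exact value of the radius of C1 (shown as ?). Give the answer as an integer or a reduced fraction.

1. [C1∋P]  r_C1² − 25 = 0  ⇒  r_C1 = 5 (r>0 drops 1)

5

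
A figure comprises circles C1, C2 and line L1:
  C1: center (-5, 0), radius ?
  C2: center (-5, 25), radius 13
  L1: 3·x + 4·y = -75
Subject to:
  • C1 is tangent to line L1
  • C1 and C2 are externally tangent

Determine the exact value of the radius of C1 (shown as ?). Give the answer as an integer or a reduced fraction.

12

1. [C1‖L1]  r_C1² − 144 = 0  ⇒  r_C1 = 12 (r>0 drops 1)
2. [ext C1·C2]  r_C1² + 26r_C1 − 456 = 0  ⇒  r_C1 = 12 (r>0 drops 1)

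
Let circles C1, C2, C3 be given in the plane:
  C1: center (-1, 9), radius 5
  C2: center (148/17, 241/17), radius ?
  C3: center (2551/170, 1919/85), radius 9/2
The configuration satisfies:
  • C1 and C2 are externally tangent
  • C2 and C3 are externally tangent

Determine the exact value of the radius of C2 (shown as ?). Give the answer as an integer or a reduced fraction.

6

1. [ext C1·C2]  r_C2² + 10r_C2 − 96 = 0  ⇒  r_C2 = 6 (r>0 drops 1)
2. [ext C2·C3]  r_C2² + 9r_C2 − 90 = 0  ⇒  r_C2 = 6 (r>0 drops 1)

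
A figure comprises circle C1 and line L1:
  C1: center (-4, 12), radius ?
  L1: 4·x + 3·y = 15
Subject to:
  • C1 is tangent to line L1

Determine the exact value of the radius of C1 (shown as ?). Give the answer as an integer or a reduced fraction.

1. [C1‖L1]  r_C1² − 1 = 0  ⇒  r_C1 = 1 (r>0 drops 1)

1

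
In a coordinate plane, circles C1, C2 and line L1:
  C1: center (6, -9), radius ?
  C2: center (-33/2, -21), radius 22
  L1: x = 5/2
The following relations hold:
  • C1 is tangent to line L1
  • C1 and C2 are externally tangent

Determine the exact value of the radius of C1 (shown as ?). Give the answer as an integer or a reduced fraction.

7/2

1. [C1‖L1]  r_C1² − 49/4 = 0  ⇒  r_C1 = 7/2 (r>0 drops 1)
2. [ext C1·C2]  r_C1² + 44r_C1 − 665/4 = 0  ⇒  r_C1 = 7/2 (r>0 drops 1)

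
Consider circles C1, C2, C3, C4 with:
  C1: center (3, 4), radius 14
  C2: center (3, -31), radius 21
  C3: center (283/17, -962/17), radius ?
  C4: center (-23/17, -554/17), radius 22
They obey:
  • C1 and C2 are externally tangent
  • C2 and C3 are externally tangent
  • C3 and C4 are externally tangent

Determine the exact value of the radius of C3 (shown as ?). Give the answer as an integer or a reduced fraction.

1. [ext C2·C3]  r_C3² + 42r_C3 − 400 = 0  ⇒  r_C3 = 8 (r>0 drops 1)
2. [ext C3·C4]  r_C3² + 44r_C3 − 416 = 0  ⇒  r_C3 = 8 (r>0 drops 1)

8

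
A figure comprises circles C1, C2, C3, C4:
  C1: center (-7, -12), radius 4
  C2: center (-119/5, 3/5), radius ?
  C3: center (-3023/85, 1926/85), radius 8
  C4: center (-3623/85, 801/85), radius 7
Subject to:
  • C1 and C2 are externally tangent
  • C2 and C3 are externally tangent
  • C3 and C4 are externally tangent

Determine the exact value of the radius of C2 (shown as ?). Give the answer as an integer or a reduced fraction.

17

1. [ext C1·C2]  r_C2² + 8r_C2 − 425 = 0  ⇒  r_C2 = 17 (r>0 drops 1)
2. [ext C2·C3]  r_C2² + 16r_C2 − 561 = 0  ⇒  r_C2 = 17 (r>0 drops 1)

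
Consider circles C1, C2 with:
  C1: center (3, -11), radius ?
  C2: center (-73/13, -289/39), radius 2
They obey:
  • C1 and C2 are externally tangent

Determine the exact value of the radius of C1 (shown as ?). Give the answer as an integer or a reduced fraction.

1. [ext C1·C2]  r_C1² + 4r_C1 − 748/9 = 0  ⇒  r_C1 = 22/3 (r>0 drops 1)

22/3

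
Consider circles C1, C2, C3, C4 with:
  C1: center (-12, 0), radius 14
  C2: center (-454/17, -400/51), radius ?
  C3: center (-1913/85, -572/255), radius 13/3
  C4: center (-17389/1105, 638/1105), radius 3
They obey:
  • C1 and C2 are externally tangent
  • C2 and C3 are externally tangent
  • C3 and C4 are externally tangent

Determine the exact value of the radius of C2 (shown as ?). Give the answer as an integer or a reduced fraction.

8/3

1. [ext C1·C2]  r_C2² + 28r_C2 − 736/9 = 0  ⇒  r_C2 = 8/3 (r>0 drops 1)
2. [ext C2·C3]  r_C2² + (26/3)r_C2 − 272/9 = 0  ⇒  r_C2 = 8/3 (r>0 drops 1)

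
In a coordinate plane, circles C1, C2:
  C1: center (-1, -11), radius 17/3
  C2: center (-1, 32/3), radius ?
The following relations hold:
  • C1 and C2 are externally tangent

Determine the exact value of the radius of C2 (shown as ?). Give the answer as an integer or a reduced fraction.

1. [ext C1·C2]  r_C2² + (34/3)r_C2 − 1312/3 = 0  ⇒  r_C2 = 16 (r>0 drops 1)

16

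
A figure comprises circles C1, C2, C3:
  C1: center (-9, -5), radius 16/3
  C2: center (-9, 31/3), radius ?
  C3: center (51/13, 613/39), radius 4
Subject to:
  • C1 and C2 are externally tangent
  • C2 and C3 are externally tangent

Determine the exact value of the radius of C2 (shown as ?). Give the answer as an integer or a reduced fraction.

10

1. [ext C1·C2]  r_C2² + (32/3)r_C2 − 620/3 = 0  ⇒  r_C2 = 10 (r>0 drops 1)
2. [ext C2·C3]  r_C2² + 8r_C2 − 180 = 0  ⇒  r_C2 = 10 (r>0 drops 1)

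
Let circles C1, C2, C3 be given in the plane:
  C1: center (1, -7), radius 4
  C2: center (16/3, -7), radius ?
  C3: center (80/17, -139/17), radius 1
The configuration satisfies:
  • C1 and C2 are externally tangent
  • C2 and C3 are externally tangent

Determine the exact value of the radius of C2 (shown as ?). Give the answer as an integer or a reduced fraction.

1. [ext C1·C2]  r_C2² + 8r_C2 − 25/9 = 0  ⇒  r_C2 = 1/3 (r>0 drops 1)
2. [ext C2·C3]  r_C2² + 2r_C2 − 7/9 = 0  ⇒  r_C2 = 1/3 (r>0 drops 1)

1/3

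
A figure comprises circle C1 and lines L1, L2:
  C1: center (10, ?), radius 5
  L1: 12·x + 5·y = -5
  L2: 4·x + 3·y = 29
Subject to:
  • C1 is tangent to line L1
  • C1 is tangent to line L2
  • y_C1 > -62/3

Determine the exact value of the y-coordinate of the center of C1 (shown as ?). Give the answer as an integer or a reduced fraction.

-12

1. [C1‖L1]  y_C1² + 50y_C1 + 456 = 0  ⇒  y_C1 = -38 or -12
2. [C1‖L2]  y_C1² + (22/3)y_C1 − 56 = 0  ⇒  y_C1 = -12 or 14/3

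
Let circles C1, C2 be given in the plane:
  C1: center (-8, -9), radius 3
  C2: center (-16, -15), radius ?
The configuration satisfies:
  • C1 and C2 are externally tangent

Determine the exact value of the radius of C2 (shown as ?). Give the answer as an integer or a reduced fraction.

7

1. [ext C1·C2]  r_C2² + 6r_C2 − 91 = 0  ⇒  r_C2 = 7 (r>0 drops 1)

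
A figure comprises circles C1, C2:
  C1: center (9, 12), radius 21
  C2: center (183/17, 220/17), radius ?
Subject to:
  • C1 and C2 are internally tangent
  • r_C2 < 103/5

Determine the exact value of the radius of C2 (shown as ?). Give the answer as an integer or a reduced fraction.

1. [int C1,C2]  r_C2² − 42r_C2 + 437 = 0  ⇒  r_C2 = 19 or 23
2. given r_C2 < 103/5: keep 19

19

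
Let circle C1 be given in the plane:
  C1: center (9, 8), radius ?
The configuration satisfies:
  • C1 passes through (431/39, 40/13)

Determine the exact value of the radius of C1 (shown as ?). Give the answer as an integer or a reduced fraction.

1. [C1∋P]  r_C1² − 256/9 = 0  ⇒  r_C1 = 16/3 (r>0 drops 1)

16/3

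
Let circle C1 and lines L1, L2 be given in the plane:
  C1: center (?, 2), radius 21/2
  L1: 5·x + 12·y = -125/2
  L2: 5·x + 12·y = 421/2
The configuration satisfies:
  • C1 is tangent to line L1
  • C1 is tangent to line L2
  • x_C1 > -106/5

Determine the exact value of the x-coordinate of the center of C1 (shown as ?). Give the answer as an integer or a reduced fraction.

1. [C1‖L1]  x_C1² + (173/5)x_C1 − 446 = 0  ⇒  x_C1 = -223/5 or 10
2. [C1‖L2]  x_C1² − (373/5)x_C1 + 646 = 0  ⇒  x_C1 = 10 or 323/5

10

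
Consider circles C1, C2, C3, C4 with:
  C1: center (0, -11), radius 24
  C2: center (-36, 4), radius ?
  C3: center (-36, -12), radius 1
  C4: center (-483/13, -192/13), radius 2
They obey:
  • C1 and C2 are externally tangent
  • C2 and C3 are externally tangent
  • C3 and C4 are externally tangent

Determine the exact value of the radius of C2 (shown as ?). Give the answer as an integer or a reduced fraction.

15

1. [ext C1·C2]  r_C2² + 48r_C2 − 945 = 0  ⇒  r_C2 = 15 (r>0 drops 1)
2. [ext C2·C3]  r_C2² + 2r_C2 − 255 = 0  ⇒  r_C2 = 15 (r>0 drops 1)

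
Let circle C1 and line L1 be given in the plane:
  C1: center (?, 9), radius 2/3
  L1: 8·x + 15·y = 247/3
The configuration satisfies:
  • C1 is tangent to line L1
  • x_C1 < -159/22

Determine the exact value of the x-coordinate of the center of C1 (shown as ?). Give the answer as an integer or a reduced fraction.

1. [C1‖L1]  x_C1² + (79/6)x_C1 + 124/3 = 0  ⇒  x_C1 = -8 or -31/6
2. given x_C1 < -159/22: keep -8

-8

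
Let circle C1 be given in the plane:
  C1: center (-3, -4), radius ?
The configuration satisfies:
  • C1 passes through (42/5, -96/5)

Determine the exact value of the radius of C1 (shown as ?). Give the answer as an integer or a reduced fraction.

19

1. [C1∋P]  r_C1² − 361 = 0  ⇒  r_C1 = 19 (r>0 drops 1)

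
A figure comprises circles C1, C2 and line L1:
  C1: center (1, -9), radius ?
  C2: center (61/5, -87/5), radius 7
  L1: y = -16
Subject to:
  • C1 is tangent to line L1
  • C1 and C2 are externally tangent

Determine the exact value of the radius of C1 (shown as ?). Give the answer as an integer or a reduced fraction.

1. [C1‖L1]  r_C1² − 49 = 0  ⇒  r_C1 = 7 (r>0 drops 1)
2. [ext C1·C2]  r_C1² + 14r_C1 − 147 = 0  ⇒  r_C1 = 7 (r>0 drops 1)

7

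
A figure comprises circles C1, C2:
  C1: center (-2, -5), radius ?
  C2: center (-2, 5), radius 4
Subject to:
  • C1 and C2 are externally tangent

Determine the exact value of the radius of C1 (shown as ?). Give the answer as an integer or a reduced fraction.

6

1. [ext C1·C2]  r_C1² + 8r_C1 − 84 = 0  ⇒  r_C1 = 6 (r>0 drops 1)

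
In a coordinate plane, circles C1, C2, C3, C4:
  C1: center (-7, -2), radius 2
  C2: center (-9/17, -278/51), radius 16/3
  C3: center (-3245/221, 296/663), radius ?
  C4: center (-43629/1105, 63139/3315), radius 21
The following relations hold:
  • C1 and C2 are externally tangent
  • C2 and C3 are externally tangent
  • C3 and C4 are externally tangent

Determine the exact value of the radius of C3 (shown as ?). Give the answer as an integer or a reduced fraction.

1. [ext C2·C3]  r_C3² + (32/3)r_C3 − 620/3 = 0  ⇒  r_C3 = 10 (r>0 drops 1)
2. [ext C3·C4]  r_C3² + 42r_C3 − 520 = 0  ⇒  r_C3 = 10 (r>0 drops 1)

10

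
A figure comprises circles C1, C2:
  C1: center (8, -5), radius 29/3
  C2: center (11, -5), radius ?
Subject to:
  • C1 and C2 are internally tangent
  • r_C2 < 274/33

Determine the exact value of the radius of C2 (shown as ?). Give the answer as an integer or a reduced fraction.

20/3

1. [int C1,C2]  r_C2² − (58/3)r_C2 + 760/9 = 0  ⇒  r_C2 = 20/3 or 38/3
2. given r_C2 < 274/33: keep 20/3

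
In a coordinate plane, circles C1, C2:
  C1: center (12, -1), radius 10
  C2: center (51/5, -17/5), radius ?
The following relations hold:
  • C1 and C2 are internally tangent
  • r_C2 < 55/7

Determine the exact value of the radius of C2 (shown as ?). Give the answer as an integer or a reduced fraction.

1. [int C1,C2]  r_C2² − 20r_C2 + 91 = 0  ⇒  r_C2 = 7 or 13
2. given r_C2 < 55/7: keep 7

7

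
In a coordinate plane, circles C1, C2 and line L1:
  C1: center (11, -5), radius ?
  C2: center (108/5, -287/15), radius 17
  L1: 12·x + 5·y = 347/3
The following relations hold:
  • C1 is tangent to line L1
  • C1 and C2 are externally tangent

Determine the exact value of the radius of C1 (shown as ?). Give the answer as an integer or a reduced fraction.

2/3

1. [C1‖L1]  r_C1² − 4/9 = 0  ⇒  r_C1 = 2/3 (r>0 drops 1)
2. [ext C1·C2]  r_C1² + 34r_C1 − 208/9 = 0  ⇒  r_C1 = 2/3 (r>0 drops 1)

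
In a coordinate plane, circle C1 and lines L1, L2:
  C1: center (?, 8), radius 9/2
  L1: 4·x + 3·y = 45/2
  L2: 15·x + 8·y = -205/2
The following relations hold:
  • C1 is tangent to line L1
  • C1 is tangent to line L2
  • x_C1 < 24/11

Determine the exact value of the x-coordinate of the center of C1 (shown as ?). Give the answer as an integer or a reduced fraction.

-6

1. [C1‖L1]  x_C1² + (3/4)x_C1 − 63/2 = 0  ⇒  x_C1 = -6 or 21/4
2. [C1‖L2]  x_C1² + (111/5)x_C1 + 486/5 = 0  ⇒  x_C1 = -81/5 or -6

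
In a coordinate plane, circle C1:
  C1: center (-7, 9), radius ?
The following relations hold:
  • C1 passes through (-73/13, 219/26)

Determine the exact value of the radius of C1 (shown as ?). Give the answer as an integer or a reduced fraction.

1. [C1∋P]  r_C1² − 9/4 = 0  ⇒  r_C1 = 3/2 (r>0 drops 1)

3/2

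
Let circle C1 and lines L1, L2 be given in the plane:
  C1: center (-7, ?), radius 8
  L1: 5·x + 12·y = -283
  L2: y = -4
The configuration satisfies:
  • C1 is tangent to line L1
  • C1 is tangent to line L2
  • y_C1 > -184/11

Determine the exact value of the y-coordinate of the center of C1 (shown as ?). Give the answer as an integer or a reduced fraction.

-12

1. [C1‖L1]  y_C1² + (124/3)y_C1 + 352 = 0  ⇒  y_C1 = -88/3 or -12
2. [C1‖L2]  y_C1² + 8y_C1 − 48 = 0  ⇒  y_C1 = -12 or 4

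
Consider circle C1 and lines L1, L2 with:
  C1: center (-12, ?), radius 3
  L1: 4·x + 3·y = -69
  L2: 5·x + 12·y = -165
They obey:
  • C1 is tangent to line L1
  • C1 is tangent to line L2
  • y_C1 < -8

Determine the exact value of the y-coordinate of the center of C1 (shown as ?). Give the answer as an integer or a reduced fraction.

1. [C1‖L1]  y_C1² + 14y_C1 + 24 = 0  ⇒  y_C1 = -12 or -2
2. [C1‖L2]  y_C1² + (35/2)y_C1 + 66 = 0  ⇒  y_C1 = -12 or -11/2

-12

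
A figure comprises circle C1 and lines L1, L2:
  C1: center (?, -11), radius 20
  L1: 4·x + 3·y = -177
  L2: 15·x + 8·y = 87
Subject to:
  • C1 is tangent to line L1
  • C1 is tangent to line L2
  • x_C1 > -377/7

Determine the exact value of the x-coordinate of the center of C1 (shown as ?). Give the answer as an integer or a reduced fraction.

-11

1. [C1‖L1]  x_C1² + 72x_C1 + 671 = 0  ⇒  x_C1 = -61 or -11
2. [C1‖L2]  x_C1² − (70/3)x_C1 − 1133/3 = 0  ⇒  x_C1 = -11 or 103/3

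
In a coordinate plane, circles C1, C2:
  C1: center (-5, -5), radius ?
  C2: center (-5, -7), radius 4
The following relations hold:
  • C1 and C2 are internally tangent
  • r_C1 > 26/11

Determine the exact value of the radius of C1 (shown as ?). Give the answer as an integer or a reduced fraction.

1. [int C1,C2]  r_C1² − 8r_C1 + 12 = 0  ⇒  r_C1 = 2 or 6
2. given r_C1 > 26/11: keep 6

6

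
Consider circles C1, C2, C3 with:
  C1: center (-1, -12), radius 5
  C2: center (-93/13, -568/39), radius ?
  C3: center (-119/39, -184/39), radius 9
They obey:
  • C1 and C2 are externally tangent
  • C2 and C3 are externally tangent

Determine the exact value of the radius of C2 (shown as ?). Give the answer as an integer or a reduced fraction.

1. [ext C1·C2]  r_C2² + 10r_C2 − 175/9 = 0  ⇒  r_C2 = 5/3 (r>0 drops 1)
2. [ext C2·C3]  r_C2² + 18r_C2 − 295/9 = 0  ⇒  r_C2 = 5/3 (r>0 drops 1)

5/3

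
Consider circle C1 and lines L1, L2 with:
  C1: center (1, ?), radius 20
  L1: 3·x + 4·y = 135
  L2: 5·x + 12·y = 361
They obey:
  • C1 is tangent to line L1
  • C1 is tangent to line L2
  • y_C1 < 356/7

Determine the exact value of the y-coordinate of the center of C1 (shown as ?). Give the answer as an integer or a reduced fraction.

8

1. [C1‖L1]  y_C1² − 66y_C1 + 464 = 0  ⇒  y_C1 = 8 or 58
2. [C1‖L2]  y_C1² − (178/3)y_C1 + 1232/3 = 0  ⇒  y_C1 = 8 or 154/3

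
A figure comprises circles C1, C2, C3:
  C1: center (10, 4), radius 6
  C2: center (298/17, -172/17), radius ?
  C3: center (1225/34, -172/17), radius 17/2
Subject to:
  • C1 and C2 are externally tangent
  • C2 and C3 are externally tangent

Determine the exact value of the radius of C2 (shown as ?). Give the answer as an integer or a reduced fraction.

1. [ext C1·C2]  r_C2² + 12r_C2 − 220 = 0  ⇒  r_C2 = 10 (r>0 drops 1)
2. [ext C2·C3]  r_C2² + 17r_C2 − 270 = 0  ⇒  r_C2 = 10 (r>0 drops 1)

10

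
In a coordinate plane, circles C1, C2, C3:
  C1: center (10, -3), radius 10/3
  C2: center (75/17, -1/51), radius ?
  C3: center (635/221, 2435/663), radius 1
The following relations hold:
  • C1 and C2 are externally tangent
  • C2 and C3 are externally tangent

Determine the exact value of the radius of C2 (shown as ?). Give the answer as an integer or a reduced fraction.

1. [ext C1·C2]  r_C2² + (20/3)r_C2 − 29 = 0  ⇒  r_C2 = 3 (r>0 drops 1)
2. [ext C2·C3]  r_C2² + 2r_C2 − 15 = 0  ⇒  r_C2 = 3 (r>0 drops 1)

3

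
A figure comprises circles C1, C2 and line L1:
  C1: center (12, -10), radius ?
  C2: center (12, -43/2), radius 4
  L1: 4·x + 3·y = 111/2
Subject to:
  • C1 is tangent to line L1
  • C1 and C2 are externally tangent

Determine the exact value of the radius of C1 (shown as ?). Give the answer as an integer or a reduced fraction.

15/2

1. [C1‖L1]  r_C1² − 225/4 = 0  ⇒  r_C1 = 15/2 (r>0 drops 1)
2. [ext C1·C2]  r_C1² + 8r_C1 − 465/4 = 0  ⇒  r_C1 = 15/2 (r>0 drops 1)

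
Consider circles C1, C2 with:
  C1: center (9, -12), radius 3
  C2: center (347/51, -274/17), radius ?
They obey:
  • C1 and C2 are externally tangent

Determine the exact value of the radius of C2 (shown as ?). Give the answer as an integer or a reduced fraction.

1. [ext C1·C2]  r_C2² + 6r_C2 − 115/9 = 0  ⇒  r_C2 = 5/3 (r>0 drops 1)

5/3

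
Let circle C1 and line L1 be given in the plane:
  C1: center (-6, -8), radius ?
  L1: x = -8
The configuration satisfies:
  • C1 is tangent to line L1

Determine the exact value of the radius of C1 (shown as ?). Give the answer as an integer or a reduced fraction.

1. [C1‖L1]  r_C1² − 4 = 0  ⇒  r_C1 = 2 (r>0 drops 1)

2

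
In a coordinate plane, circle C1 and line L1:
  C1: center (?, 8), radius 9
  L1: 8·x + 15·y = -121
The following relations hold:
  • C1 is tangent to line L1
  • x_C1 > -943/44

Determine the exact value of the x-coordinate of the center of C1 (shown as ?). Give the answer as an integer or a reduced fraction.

-11

1. [C1‖L1]  x_C1² + (241/4)x_C1 + 2167/4 = 0  ⇒  x_C1 = -197/4 or -11
2. given x_C1 > -943/44: keep -11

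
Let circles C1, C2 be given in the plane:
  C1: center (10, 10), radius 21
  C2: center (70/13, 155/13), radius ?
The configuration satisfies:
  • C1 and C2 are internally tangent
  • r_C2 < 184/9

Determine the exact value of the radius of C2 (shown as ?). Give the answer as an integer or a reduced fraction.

1. [int C1,C2]  r_C2² − 42r_C2 + 416 = 0  ⇒  r_C2 = 16 or 26
2. given r_C2 < 184/9: keep 16

16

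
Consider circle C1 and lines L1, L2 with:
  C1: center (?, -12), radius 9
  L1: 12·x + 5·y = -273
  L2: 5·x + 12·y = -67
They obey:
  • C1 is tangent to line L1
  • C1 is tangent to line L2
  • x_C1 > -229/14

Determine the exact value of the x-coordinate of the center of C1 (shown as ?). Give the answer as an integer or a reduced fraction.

1. [C1‖L1]  x_C1² + (71/2)x_C1 + 220 = 0  ⇒  x_C1 = -55/2 or -8
2. [C1‖L2]  x_C1² − (154/5)x_C1 − 1552/5 = 0  ⇒  x_C1 = -8 or 194/5

-8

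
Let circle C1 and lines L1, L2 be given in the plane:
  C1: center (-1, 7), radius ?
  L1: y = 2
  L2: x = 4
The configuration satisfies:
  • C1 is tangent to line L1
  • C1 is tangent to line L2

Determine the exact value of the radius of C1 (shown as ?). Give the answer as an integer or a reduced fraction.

5

1. [C1‖L1]  r_C1² − 25 = 0  ⇒  r_C1 = 5 (r>0 drops 1)
2. [C1‖L2]  r_C1² − 25 = 0  ⇒  r_C1 = 5 (r>0 drops 1)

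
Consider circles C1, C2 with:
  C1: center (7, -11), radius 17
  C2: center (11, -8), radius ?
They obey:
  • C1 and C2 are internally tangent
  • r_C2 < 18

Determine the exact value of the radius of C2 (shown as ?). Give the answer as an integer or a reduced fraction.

12

1. [int C1,C2]  r_C2² − 34r_C2 + 264 = 0  ⇒  r_C2 = 12 or 22
2. given r_C2 < 18: keep 12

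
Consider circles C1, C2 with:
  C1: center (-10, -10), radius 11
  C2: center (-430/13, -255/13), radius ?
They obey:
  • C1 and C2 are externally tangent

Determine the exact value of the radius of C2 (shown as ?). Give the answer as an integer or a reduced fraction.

14

1. [ext C1·C2]  r_C2² + 22r_C2 − 504 = 0  ⇒  r_C2 = 14 (r>0 drops 1)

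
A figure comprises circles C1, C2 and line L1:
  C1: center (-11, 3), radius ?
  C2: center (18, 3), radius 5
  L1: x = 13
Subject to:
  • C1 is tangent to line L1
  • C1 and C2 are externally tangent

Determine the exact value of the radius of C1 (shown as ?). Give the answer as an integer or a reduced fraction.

1. [C1‖L1]  r_C1² − 576 = 0  ⇒  r_C1 = 24 (r>0 drops 1)
2. [ext C1·C2]  r_C1² + 10r_C1 − 816 = 0  ⇒  r_C1 = 24 (r>0 drops 1)

24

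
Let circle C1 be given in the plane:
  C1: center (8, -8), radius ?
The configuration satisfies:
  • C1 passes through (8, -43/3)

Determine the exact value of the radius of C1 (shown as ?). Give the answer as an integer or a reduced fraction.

1. [C1∋P]  r_C1² − 361/9 = 0  ⇒  r_C1 = 19/3 (r>0 drops 1)

19/3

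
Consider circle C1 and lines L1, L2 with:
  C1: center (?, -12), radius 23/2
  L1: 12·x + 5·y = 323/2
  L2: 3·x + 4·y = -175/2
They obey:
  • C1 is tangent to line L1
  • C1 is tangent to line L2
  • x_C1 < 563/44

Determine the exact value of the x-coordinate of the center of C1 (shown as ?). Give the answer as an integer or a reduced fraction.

6

1. [C1‖L1]  x_C1² − (443/12)x_C1 + 371/2 = 0  ⇒  x_C1 = 6 or 371/12
2. [C1‖L2]  x_C1² + (79/3)x_C1 − 194 = 0  ⇒  x_C1 = -97/3 or 6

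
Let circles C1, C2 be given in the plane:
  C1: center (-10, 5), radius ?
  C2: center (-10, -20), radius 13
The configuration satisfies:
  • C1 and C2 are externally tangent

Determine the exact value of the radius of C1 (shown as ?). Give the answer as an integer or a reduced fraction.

12

1. [ext C1·C2]  r_C1² + 26r_C1 − 456 = 0  ⇒  r_C1 = 12 (r>0 drops 1)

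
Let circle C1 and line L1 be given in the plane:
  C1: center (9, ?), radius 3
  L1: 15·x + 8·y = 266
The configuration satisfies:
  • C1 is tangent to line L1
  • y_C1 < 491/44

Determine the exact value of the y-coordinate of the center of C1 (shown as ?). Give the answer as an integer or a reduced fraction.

10

1. [C1‖L1]  y_C1² − (131/4)y_C1 + 455/2 = 0  ⇒  y_C1 = 10 or 91/4
2. given y_C1 < 491/44: keep 10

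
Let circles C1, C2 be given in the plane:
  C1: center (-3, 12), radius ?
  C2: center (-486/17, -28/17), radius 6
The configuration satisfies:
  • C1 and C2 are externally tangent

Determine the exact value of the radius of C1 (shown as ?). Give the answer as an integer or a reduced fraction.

1. [ext C1·C2]  r_C1² + 12r_C1 − 805 = 0  ⇒  r_C1 = 23 (r>0 drops 1)

23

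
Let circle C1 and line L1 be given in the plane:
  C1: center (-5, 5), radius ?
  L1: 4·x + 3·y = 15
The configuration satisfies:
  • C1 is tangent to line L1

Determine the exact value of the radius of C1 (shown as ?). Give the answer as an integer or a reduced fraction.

4

1. [C1‖L1]  r_C1² − 16 = 0  ⇒  r_C1 = 4 (r>0 drops 1)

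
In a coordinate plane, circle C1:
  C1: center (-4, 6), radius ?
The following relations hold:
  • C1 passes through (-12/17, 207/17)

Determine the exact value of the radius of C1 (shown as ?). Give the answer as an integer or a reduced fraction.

7

1. [C1∋P]  r_C1² − 49 = 0  ⇒  r_C1 = 7 (r>0 drops 1)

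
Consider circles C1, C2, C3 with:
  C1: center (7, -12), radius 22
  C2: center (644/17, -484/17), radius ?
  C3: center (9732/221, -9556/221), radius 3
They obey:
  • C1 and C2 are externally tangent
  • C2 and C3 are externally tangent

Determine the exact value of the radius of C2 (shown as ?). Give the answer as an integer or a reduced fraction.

13

1. [ext C1·C2]  r_C2² + 44r_C2 − 741 = 0  ⇒  r_C2 = 13 (r>0 drops 1)
2. [ext C2·C3]  r_C2² + 6r_C2 − 247 = 0  ⇒  r_C2 = 13 (r>0 drops 1)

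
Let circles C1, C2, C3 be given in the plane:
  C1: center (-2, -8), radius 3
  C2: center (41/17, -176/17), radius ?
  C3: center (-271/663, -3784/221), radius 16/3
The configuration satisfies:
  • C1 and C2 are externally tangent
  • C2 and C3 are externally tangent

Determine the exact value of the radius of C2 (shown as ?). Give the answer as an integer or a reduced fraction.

1. [ext C1·C2]  r_C2² + 6r_C2 − 16 = 0  ⇒  r_C2 = 2 (r>0 drops 1)
2. [ext C2·C3]  r_C2² + (32/3)r_C2 − 76/3 = 0  ⇒  r_C2 = 2 (r>0 drops 1)

2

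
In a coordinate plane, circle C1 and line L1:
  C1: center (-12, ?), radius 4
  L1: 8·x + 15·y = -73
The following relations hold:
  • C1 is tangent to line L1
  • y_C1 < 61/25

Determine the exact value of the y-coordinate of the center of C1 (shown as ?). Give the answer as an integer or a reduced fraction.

1. [C1‖L1]  y_C1² − (46/15)y_C1 − 91/5 = 0  ⇒  y_C1 = -3 or 91/15
2. given y_C1 < 61/25: keep -3

-3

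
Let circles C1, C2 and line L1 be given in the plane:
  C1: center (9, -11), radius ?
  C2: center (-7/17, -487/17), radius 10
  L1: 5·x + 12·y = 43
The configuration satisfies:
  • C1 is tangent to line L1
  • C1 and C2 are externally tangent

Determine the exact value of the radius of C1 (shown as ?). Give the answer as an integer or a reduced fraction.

10

1. [C1‖L1]  r_C1² − 100 = 0  ⇒  r_C1 = 10 (r>0 drops 1)
2. [ext C1·C2]  r_C1² + 20r_C1 − 300 = 0  ⇒  r_C1 = 10 (r>0 drops 1)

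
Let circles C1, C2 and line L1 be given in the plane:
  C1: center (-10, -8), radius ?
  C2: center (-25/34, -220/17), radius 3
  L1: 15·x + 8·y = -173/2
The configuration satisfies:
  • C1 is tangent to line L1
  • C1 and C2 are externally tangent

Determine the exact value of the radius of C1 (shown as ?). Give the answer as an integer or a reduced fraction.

15/2

1. [C1‖L1]  r_C1² − 225/4 = 0  ⇒  r_C1 = 15/2 (r>0 drops 1)
2. [ext C1·C2]  r_C1² + 6r_C1 − 405/4 = 0  ⇒  r_C1 = 15/2 (r>0 drops 1)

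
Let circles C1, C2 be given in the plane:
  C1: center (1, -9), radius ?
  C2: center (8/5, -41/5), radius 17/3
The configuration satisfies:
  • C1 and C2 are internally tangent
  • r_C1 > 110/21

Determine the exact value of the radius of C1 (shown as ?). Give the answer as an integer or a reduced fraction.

1. [int C1,C2]  r_C1² − (34/3)r_C1 + 280/9 = 0  ⇒  r_C1 = 14/3 or 20/3
2. given r_C1 > 110/21: keep 20/3

20/3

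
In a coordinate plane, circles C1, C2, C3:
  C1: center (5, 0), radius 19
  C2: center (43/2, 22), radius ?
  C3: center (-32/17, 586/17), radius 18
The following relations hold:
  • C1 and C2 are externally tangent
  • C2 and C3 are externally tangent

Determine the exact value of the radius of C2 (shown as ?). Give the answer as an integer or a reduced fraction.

1. [ext C1·C2]  r_C2² + 38r_C2 − 1581/4 = 0  ⇒  r_C2 = 17/2 (r>0 drops 1)
2. [ext C2·C3]  r_C2² + 36r_C2 − 1513/4 = 0  ⇒  r_C2 = 17/2 (r>0 drops 1)

17/2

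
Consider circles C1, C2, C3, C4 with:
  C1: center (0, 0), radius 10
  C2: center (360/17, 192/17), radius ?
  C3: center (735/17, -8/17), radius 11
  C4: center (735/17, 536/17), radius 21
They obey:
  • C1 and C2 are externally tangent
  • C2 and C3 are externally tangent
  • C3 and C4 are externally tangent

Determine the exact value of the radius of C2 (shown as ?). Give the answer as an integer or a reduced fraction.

1. [ext C1·C2]  r_C2² + 20r_C2 − 476 = 0  ⇒  r_C2 = 14 (r>0 drops 1)
2. [ext C2·C3]  r_C2² + 22r_C2 − 504 = 0  ⇒  r_C2 = 14 (r>0 drops 1)

14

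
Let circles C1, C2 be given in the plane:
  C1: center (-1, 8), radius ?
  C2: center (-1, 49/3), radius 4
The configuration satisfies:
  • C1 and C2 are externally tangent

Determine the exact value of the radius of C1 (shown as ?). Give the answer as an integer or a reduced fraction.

1. [ext C1·C2]  r_C1² + 8r_C1 − 481/9 = 0  ⇒  r_C1 = 13/3 (r>0 drops 1)

13/3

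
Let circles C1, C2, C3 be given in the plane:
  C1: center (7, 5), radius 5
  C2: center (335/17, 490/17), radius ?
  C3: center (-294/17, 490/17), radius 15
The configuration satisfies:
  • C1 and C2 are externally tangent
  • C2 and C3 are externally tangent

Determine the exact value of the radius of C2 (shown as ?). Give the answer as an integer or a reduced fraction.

22

1. [ext C1·C2]  r_C2² + 10r_C2 − 704 = 0  ⇒  r_C2 = 22 (r>0 drops 1)
2. [ext C2·C3]  r_C2² + 30r_C2 − 1144 = 0  ⇒  r_C2 = 22 (r>0 drops 1)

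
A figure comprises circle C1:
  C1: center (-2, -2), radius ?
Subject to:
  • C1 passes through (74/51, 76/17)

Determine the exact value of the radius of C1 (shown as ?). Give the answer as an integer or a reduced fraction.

1. [C1∋P]  r_C1² − 484/9 = 0  ⇒  r_C1 = 22/3 (r>0 drops 1)

22/3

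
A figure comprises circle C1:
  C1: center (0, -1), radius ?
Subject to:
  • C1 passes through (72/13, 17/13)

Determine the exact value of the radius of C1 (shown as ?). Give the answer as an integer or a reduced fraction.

6

1. [C1∋P]  r_C1² − 36 = 0  ⇒  r_C1 = 6 (r>0 drops 1)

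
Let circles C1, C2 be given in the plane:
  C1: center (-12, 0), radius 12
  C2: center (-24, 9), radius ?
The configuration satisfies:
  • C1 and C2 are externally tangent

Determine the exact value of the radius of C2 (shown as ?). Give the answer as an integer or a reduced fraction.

1. [ext C1·C2]  r_C2² + 24r_C2 − 81 = 0  ⇒  r_C2 = 3 (r>0 drops 1)

3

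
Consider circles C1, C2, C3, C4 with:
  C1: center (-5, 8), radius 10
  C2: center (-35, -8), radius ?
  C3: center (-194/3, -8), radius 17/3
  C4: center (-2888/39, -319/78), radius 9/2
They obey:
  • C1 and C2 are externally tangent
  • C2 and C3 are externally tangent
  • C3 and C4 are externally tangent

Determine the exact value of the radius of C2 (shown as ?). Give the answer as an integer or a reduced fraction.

24

1. [ext C1·C2]  r_C2² + 20r_C2 − 1056 = 0  ⇒  r_C2 = 24 (r>0 drops 1)
2. [ext C2·C3]  r_C2² + (34/3)r_C2 − 848 = 0  ⇒  r_C2 = 24 (r>0 drops 1)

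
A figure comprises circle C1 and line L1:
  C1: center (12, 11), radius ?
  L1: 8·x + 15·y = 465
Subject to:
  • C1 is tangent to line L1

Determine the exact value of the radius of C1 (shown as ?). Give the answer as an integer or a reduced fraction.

1. [C1‖L1]  r_C1² − 144 = 0  ⇒  r_C1 = 12 (r>0 drops 1)

12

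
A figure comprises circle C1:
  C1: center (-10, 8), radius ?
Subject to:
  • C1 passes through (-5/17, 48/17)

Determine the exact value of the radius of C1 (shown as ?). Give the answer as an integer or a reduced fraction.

11

1. [C1∋P]  r_C1² − 121 = 0  ⇒  r_C1 = 11 (r>0 drops 1)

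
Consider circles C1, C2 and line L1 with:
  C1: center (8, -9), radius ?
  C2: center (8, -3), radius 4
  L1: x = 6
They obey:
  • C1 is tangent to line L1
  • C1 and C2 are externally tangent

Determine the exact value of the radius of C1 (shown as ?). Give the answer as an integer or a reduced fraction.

2

1. [C1‖L1]  r_C1² − 4 = 0  ⇒  r_C1 = 2 (r>0 drops 1)
2. [ext C1·C2]  r_C1² + 8r_C1 − 20 = 0  ⇒  r_C1 = 2 (r>0 drops 1)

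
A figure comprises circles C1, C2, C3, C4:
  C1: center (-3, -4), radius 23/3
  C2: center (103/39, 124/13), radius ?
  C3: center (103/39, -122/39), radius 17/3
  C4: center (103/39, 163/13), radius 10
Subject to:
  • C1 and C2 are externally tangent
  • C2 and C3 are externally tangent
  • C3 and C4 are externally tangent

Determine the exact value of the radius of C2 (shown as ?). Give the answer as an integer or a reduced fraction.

1. [ext C1·C2]  r_C2² + (46/3)r_C2 − 469/3 = 0  ⇒  r_C2 = 7 (r>0 drops 1)
2. [ext C2·C3]  r_C2² + (34/3)r_C2 − 385/3 = 0  ⇒  r_C2 = 7 (r>0 drops 1)

7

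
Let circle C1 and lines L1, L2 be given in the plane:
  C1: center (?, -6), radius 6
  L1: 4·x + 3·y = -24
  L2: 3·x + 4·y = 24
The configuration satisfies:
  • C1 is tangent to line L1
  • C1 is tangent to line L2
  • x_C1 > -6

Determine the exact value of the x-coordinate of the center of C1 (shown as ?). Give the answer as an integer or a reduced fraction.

6

1. [C1‖L1]  x_C1² + 3x_C1 − 54 = 0  ⇒  x_C1 = -9 or 6
2. [C1‖L2]  x_C1² − 32x_C1 + 156 = 0  ⇒  x_C1 = 6 or 26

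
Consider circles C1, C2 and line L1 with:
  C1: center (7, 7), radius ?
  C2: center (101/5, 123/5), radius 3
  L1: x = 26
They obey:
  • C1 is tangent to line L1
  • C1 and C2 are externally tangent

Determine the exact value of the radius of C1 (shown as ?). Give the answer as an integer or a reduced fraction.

19

1. [C1‖L1]  r_C1² − 361 = 0  ⇒  r_C1 = 19 (r>0 drops 1)
2. [ext C1·C2]  r_C1² + 6r_C1 − 475 = 0  ⇒  r_C1 = 19 (r>0 drops 1)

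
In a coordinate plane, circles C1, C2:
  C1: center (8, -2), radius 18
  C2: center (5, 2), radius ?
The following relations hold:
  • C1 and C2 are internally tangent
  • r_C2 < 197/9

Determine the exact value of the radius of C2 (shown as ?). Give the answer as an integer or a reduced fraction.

13

1. [int C1,C2]  r_C2² − 36r_C2 + 299 = 0  ⇒  r_C2 = 13 or 23
2. given r_C2 < 197/9: keep 13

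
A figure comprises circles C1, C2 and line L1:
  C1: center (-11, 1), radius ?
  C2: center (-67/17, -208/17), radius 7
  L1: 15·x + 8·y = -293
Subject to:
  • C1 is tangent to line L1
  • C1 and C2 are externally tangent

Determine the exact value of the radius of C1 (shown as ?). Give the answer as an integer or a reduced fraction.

8

1. [C1‖L1]  r_C1² − 64 = 0  ⇒  r_C1 = 8 (r>0 drops 1)
2. [ext C1·C2]  r_C1² + 14r_C1 − 176 = 0  ⇒  r_C1 = 8 (r>0 drops 1)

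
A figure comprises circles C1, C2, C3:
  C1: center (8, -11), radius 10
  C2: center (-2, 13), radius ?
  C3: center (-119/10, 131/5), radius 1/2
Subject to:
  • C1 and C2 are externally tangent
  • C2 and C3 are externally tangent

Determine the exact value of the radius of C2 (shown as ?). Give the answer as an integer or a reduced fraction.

1. [ext C1·C2]  r_C2² + 20r_C2 − 576 = 0  ⇒  r_C2 = 16 (r>0 drops 1)
2. [ext C2·C3]  r_C2² + 1r_C2 − 272 = 0  ⇒  r_C2 = 16 (r>0 drops 1)

16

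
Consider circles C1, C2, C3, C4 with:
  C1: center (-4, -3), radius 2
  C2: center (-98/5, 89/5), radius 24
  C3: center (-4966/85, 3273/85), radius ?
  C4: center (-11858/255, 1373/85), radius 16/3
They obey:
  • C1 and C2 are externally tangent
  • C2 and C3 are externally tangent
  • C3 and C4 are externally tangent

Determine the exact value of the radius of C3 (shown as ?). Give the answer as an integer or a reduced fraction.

20

1. [ext C2·C3]  r_C3² + 48r_C3 − 1360 = 0  ⇒  r_C3 = 20 (r>0 drops 1)
2. [ext C3·C4]  r_C3² + (32/3)r_C3 − 1840/3 = 0  ⇒  r_C3 = 20 (r>0 drops 1)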